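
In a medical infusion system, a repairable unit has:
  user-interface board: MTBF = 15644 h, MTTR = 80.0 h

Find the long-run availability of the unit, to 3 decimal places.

0.995

A(user-interface board) = MTBF/(MTBF+MTTR) = 15644/(15644+80.0) = 0.995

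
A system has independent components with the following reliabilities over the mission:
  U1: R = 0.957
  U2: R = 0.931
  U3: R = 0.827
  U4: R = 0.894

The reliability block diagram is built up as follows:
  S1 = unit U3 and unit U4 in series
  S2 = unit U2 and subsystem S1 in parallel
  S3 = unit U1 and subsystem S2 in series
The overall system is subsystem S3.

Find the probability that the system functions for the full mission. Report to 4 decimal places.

Series (U3 and U4): 0.827000 × 0.894000 = 0.739338
Parallel (U2 and [0.739338]): 1 − (1 − 0.931000)(1 − 0.739338) = 0.982014
Series (U1 and [0.982014]): 0.957000 × 0.982014 = 0.9398

0.9398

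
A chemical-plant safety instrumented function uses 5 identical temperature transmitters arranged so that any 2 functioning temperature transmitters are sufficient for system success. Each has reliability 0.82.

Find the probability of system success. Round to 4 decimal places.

0.9955

R = Σ_{i=2}^{5} C(5,i) p^i (1−p)^{5−i} with p = 0.82
C(5,2)·0.82^2·0.18^3 = 0.039214
C(5,3)·0.82^3·0.18^2 = 0.178643
C(5,4)·0.82^4·0.18^1 = 0.406910
C(5,5)·0.82^5·0.18^0 = 0.370740
Sum = 0.9955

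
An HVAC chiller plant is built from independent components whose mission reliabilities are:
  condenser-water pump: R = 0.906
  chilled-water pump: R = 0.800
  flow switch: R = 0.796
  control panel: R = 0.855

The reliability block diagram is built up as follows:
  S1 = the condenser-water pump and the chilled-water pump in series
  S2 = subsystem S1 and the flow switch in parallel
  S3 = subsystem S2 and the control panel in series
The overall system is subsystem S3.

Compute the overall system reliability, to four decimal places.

0.8070

Series (condenser-water pump and chilled-water pump): 0.906000 × 0.800000 = 0.724800
Parallel ([0.724800] and flow switch): 1 − (1 − 0.724800)(1 − 0.796000) = 0.943859
Series ([0.943859] and control panel): 0.943859 × 0.855000 = 0.8070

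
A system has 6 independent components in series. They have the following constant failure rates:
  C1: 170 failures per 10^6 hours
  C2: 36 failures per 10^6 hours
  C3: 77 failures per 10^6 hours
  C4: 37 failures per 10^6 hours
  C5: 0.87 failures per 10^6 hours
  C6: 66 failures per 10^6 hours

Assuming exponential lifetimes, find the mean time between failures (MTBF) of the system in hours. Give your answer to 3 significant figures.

2580

Series of exponential components: λ_sys = Σ λ_i
λ_sys = 0.00017 + 0.000036 + 0.000077 + 0.000037 + 0.00000087 + 0.000066 = 3.8687e-04 /h
MTBF = 1 / λ_sys = 2580 h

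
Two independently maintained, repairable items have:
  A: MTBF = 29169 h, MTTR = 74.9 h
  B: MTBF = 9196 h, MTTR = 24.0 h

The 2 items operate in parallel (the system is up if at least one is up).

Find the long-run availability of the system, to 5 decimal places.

0.99999

A(A) = MTBF/(MTBF+MTTR) = 29169/(29169+74.9) = 0.997439
A(B) = MTBF/(MTBF+MTTR) = 9196/(9196+24.0) = 0.997397
Parallel availability: 1 − (1 − 0.997439)(1 − 0.997397) = 0.99999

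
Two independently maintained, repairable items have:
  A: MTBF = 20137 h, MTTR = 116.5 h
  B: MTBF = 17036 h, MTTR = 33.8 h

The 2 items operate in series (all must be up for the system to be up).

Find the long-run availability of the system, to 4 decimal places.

A(A) = MTBF/(MTBF+MTTR) = 20137/(20137+116.5) = 0.994248
A(B) = MTBF/(MTBF+MTTR) = 17036/(17036+33.8) = 0.998020
Series availability: 0.994248 × 0.998020 = 0.9923

0.9923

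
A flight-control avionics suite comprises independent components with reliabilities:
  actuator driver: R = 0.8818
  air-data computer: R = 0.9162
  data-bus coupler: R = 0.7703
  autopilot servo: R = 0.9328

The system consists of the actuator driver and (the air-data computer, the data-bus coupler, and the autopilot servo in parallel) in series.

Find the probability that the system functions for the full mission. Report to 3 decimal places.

Parallel (air-data computer, data-bus coupler, and autopilot servo): 1 − (1 − 0.91620)(1 − 0.77030)(1 − 0.93280) = 0.99871
Series (actuator driver and [0.99871]): 0.88180 × 0.99871 = 0.881

0.881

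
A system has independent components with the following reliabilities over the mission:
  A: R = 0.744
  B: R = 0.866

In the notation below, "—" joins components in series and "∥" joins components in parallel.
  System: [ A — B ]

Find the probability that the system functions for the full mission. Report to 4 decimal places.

0.6443

Series (A and B): 0.744000 × 0.866000 = 0.6443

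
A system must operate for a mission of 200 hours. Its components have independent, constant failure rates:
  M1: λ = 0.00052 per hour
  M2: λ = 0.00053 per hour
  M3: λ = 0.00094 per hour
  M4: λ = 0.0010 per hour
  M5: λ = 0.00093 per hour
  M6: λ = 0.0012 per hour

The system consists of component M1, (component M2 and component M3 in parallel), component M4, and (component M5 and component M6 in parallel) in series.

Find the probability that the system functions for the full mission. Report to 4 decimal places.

R(M1) = exp(−0.00052 × 200) = 0.901225
R(M2) = exp(−0.00053 × 200) = 0.899425
R(M3) = exp(−0.00094 × 200) = 0.828615
R(M4) = exp(−0.0010 × 200) = 0.818731
R(M5) = exp(−0.00093 × 200) = 0.830274
R(M6) = exp(−0.0012 × 200) = 0.786628
Parallel (M2 and M3): 1 − (1 − 0.899425)(1 − 0.828615) = 0.982763
Parallel (M5 and M6): 1 − (1 − 0.830274)(1 − 0.786628) = 0.963785
Series (M1, [0.982763], M4, and [0.963785]): 0.901225 × 0.982763 × 0.818731 × 0.963785 = 0.6989

0.6989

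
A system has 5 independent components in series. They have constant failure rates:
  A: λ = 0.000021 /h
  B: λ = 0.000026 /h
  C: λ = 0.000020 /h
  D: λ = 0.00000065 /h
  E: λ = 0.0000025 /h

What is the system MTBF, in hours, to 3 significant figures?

Series of exponential components: λ_sys = Σ λ_i
λ_sys = 0.000021 + 0.000026 + 0.000020 + 0.00000065 + 0.0000025 = 7.0150e-05 /h
MTBF = 1 / λ_sys = 14300 h

14300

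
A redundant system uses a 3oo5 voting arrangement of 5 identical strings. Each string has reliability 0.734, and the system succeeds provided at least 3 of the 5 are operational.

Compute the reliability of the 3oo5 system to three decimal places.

R = Σ_{i=3}^{5} C(5,i) p^i (1−p)^{5−i} with p = 0.734
C(5,3)·0.734^3·0.266^2 = 0.27980
C(5,4)·0.734^4·0.266^1 = 0.38604
C(5,5)·0.734^5·0.266^0 = 0.21305
Sum = 0.879

0.879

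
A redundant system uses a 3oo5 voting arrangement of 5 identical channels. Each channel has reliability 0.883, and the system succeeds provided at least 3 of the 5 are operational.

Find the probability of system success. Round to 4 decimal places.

R = Σ_{i=3}^{5} C(5,i) p^i (1−p)^{5−i} with p = 0.883
C(5,3)·0.883^3·0.117^2 = 0.094244
C(5,4)·0.883^4·0.117^1 = 0.355630
C(5,5)·0.883^5·0.117^0 = 0.536789
Sum = 0.9867

0.9867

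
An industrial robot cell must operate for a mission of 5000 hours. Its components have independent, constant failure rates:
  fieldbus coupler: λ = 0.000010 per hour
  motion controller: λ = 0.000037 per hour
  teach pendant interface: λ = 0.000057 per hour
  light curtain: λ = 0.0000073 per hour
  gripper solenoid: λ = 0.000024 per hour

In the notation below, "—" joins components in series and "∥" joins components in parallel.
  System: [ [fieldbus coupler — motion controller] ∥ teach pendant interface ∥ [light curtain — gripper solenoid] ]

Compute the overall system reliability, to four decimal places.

R(fieldbus coupler) = exp(−0.000010 × 5000) = 0.951229
R(motion controller) = exp(−0.000037 × 5000) = 0.831104
R(teach pendant interface) = exp(−0.000057 × 5000) = 0.752014
R(light curtain) = exp(−0.0000073 × 5000) = 0.964158
R(gripper solenoid) = exp(−0.000024 × 5000) = 0.886920
Series (fieldbus coupler and motion controller): 0.951229 × 0.831104 = 0.790570
Series (light curtain and gripper solenoid): 0.964158 × 0.886920 = 0.855131
Parallel ([0.790570], teach pendant interface, and [0.855131]): 1 − (1 − 0.790570)(1 − 0.752014)(1 − 0.855131) = 0.9925

0.9925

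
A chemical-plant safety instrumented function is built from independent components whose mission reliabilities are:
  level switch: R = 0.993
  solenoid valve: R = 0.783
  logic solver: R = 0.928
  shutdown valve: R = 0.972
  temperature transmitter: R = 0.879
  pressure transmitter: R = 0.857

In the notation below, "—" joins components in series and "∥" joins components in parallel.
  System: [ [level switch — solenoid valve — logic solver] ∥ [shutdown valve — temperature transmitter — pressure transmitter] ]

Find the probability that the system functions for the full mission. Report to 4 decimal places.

0.9254

Series (level switch, solenoid valve, and logic solver): 0.993000 × 0.783000 × 0.928000 = 0.721538
Series (shutdown valve, temperature transmitter, and pressure transmitter): 0.972000 × 0.879000 × 0.857000 = 0.732211
Parallel ([0.721538] and [0.732211]): 1 − (1 − 0.721538)(1 − 0.732211) = 0.9254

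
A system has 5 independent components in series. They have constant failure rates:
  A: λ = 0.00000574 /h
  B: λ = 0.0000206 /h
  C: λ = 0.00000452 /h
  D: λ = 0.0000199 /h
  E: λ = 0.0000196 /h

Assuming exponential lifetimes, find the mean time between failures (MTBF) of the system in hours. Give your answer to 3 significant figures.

Series of exponential components: λ_sys = Σ λ_i
λ_sys = 0.00000574 + 0.0000206 + 0.00000452 + 0.0000199 + 0.0000196 = 7.0360e-05 /h
MTBF = 1 / λ_sys = 14200 h

14200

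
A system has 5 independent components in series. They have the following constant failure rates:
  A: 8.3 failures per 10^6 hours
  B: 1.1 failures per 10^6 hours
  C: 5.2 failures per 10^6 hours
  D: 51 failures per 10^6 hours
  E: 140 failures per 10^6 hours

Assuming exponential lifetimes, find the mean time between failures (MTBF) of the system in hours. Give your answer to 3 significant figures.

4860

Series of exponential components: λ_sys = Σ λ_i
λ_sys = 0.0000083 + 0.0000011 + 0.0000052 + 0.000051 + 0.00014 = 2.0560e-04 /h
MTBF = 1 / λ_sys = 4860 h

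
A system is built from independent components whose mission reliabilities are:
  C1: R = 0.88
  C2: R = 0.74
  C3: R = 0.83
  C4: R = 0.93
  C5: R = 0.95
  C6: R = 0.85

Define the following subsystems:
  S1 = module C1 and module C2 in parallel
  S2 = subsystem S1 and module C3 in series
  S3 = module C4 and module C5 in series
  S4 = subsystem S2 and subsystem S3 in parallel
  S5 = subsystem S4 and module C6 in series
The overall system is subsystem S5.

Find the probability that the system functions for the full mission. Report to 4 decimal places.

0.8306

Parallel (C1 and C2): 1 − (1 − 0.880000)(1 − 0.740000) = 0.968800
Series ([0.968800] and C3): 0.968800 × 0.830000 = 0.804104
Series (C4 and C5): 0.930000 × 0.950000 = 0.883500
Parallel ([0.804104] and [0.883500]): 1 − (1 − 0.804104)(1 − 0.883500) = 0.977178
Series ([0.977178] and C6): 0.977178 × 0.850000 = 0.8306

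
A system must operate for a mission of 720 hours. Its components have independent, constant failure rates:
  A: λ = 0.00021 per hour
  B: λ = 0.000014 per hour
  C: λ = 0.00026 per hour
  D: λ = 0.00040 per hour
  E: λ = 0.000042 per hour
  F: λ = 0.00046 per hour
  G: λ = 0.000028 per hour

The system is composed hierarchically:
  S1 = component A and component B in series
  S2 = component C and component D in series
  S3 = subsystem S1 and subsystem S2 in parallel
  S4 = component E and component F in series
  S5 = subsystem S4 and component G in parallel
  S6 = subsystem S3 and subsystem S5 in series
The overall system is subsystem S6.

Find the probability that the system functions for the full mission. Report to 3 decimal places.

R(A) = exp(−0.00021 × 720) = 0.85968
R(B) = exp(−0.000014 × 720) = 0.98997
R(C) = exp(−0.00026 × 720) = 0.82928
R(D) = exp(−0.00040 × 720) = 0.74976
R(E) = exp(−0.000042 × 720) = 0.97021
R(F) = exp(−0.00046 × 720) = 0.71806
R(G) = exp(−0.000028 × 720) = 0.98004
Series (A and B): 0.85968 × 0.98997 = 0.85106
Series (C and D): 0.82928 × 0.74976 = 0.62176
Parallel ([0.85106] and [0.62176]): 1 − (1 − 0.85106)(1 − 0.62176) = 0.94366
Series (E and F): 0.97021 × 0.71806 = 0.69667
Parallel ([0.69667] and G): 1 − (1 − 0.69667)(1 − 0.98004) = 0.99395
Series ([0.94366] and [0.99395]): 0.94366 × 0.99395 = 0.938

0.938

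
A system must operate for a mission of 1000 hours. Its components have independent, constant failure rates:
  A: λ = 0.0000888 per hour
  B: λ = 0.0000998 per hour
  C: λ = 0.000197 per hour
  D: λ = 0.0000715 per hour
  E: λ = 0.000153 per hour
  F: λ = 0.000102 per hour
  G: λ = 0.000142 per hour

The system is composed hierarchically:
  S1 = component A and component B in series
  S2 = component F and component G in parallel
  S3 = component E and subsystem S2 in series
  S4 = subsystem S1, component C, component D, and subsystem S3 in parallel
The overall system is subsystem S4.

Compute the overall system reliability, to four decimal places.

0.9997

R(A) = exp(−0.0000888 × 1000) = 0.915029
R(B) = exp(−0.0000998 × 1000) = 0.905018
R(C) = exp(−0.000197 × 1000) = 0.821191
R(D) = exp(−0.0000715 × 1000) = 0.930996
R(E) = exp(−0.000153 × 1000) = 0.858130
R(F) = exp(−0.000102 × 1000) = 0.903030
R(G) = exp(−0.000142 × 1000) = 0.867621
Series (A and B): 0.915029 × 0.905018 = 0.828118
Parallel (F and G): 1 − (1 − 0.903030)(1 − 0.867621) = 0.987163
Series (E and [0.987163]): 0.858130 × 0.987163 = 0.847114
Parallel ([0.828118], C, D, and [0.847114]): 1 − (1 − 0.828118)(1 − 0.821191)(1 − 0.930996)(1 − 0.847114) = 0.9997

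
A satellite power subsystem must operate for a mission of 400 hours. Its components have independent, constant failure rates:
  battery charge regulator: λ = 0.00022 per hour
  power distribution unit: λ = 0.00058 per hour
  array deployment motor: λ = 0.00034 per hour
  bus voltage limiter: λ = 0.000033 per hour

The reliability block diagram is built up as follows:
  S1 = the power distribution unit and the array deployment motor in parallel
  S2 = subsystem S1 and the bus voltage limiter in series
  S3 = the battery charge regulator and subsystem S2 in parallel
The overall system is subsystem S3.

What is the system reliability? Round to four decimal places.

0.9967

R(battery charge regulator) = exp(−0.00022 × 400) = 0.915761
R(power distribution unit) = exp(−0.00058 × 400) = 0.792946
R(array deployment motor) = exp(−0.00034 × 400) = 0.872843
R(bus voltage limiter) = exp(−0.000033 × 400) = 0.986887
Parallel (power distribution unit and array deployment motor): 1 − (1 − 0.792946)(1 − 0.872843) = 0.973672
Series ([0.973672] and bus voltage limiter): 0.973672 × 0.986887 = 0.960904
Parallel (battery charge regulator and [0.960904]): 1 − (1 − 0.915761)(1 − 0.960904) = 0.9967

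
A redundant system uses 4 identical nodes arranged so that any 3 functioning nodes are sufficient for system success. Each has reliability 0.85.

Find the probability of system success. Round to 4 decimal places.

R = Σ_{i=3}^{4} C(4,i) p^i (1−p)^{4−i} with p = 0.85
C(4,3)·0.85^3·0.15^1 = 0.368475
C(4,4)·0.85^4·0.15^0 = 0.522006
Sum = 0.8905

0.8905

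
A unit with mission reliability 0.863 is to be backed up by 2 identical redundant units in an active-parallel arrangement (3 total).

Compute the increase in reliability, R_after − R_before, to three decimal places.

R_before = 0.863
R_after = 1 − (1 − 0.863)^3 = 0.997
ΔR = 0.997 − 0.863 = 0.134

0.134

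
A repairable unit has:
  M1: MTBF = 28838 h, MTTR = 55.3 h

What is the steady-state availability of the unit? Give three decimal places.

0.998

A(M1) = MTBF/(MTBF+MTTR) = 28838/(28838+55.3) = 0.998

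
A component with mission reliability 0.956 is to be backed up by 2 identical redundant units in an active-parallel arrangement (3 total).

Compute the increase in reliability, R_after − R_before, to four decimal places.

R_before = 0.956
R_after = 1 − (1 − 0.956)^3 = 0.9999
ΔR = 0.9999 − 0.956 = 0.0439

0.0439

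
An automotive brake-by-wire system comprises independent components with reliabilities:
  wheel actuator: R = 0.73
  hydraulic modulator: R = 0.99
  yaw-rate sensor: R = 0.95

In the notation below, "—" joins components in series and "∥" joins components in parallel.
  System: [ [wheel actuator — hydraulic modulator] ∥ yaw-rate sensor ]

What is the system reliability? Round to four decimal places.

0.9861

Series (wheel actuator and hydraulic modulator): 0.730000 × 0.990000 = 0.722700
Parallel ([0.722700] and yaw-rate sensor): 1 − (1 − 0.722700)(1 − 0.950000) = 0.9861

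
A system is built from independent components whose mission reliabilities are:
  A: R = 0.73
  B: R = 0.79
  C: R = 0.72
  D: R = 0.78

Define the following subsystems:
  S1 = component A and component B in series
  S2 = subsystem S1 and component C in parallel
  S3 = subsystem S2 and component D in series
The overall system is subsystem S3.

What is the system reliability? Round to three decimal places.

0.688

Series (A and B): 0.73000 × 0.79000 = 0.57670
Parallel ([0.57670] and C): 1 − (1 − 0.57670)(1 − 0.72000) = 0.88148
Series ([0.88148] and D): 0.88148 × 0.78000 = 0.688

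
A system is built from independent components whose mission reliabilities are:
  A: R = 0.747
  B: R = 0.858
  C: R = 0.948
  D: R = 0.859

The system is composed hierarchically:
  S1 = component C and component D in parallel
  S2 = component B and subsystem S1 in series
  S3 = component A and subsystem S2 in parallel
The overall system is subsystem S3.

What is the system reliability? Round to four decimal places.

0.9625

Parallel (C and D): 1 − (1 − 0.948000)(1 − 0.859000) = 0.992668
Series (B and [0.992668]): 0.858000 × 0.992668 = 0.851709
Parallel (A and [0.851709]): 1 − (1 − 0.747000)(1 − 0.851709) = 0.9625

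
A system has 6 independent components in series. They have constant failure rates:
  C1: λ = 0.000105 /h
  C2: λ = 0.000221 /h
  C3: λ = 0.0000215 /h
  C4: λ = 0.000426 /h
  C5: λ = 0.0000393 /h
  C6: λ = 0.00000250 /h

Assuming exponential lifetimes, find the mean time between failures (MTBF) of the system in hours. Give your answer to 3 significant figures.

Series of exponential components: λ_sys = Σ λ_i
λ_sys = 0.000105 + 0.000221 + 0.0000215 + 0.000426 + 0.0000393 + 0.00000250 = 8.1530e-04 /h
MTBF = 1 / λ_sys = 1230 h

1230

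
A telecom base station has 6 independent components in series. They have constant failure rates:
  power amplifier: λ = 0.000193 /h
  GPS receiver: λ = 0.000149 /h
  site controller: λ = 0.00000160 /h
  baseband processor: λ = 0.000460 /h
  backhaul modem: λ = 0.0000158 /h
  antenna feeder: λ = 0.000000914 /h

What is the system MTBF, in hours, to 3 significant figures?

Series of exponential components: λ_sys = Σ λ_i
λ_sys = 0.000193 + 0.000149 + 0.00000160 + 0.000460 + 0.0000158 + 0.000000914 = 8.2031e-04 /h
MTBF = 1 / λ_sys = 1220 h

1220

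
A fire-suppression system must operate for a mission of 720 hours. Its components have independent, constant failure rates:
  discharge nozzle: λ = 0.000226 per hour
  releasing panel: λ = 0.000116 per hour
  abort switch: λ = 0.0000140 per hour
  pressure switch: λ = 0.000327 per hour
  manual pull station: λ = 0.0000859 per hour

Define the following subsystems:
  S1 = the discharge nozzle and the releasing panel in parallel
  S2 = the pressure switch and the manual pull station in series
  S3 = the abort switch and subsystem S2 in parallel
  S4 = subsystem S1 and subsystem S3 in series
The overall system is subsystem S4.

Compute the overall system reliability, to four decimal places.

R(discharge nozzle) = exp(−0.000226 × 720) = 0.849829
R(releasing panel) = exp(−0.000116 × 720) = 0.919873
R(abort switch) = exp(−0.0000140 × 720) = 0.989971
R(pressure switch) = exp(−0.000327 × 720) = 0.790223
R(manual pull station) = exp(−0.0000859 × 720) = 0.940026
Parallel (discharge nozzle and releasing panel): 1 − (1 − 0.849829)(1 − 0.919873) = 0.987967
Series (pressure switch and manual pull station): 0.790223 × 0.940026 = 0.742830
Parallel (abort switch and [0.742830]): 1 − (1 − 0.989971)(1 − 0.742830) = 0.997421
Series ([0.987967] and [0.997421]): 0.987967 × 0.997421 = 0.9854

0.9854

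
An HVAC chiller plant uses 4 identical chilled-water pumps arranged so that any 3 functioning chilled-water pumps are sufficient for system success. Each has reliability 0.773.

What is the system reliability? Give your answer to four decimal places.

0.7764

R = Σ_{i=3}^{4} C(4,i) p^i (1−p)^{4−i} with p = 0.773
C(4,3)·0.773^3·0.227^1 = 0.419396
C(4,4)·0.773^4·0.227^0 = 0.357041
Sum = 0.7764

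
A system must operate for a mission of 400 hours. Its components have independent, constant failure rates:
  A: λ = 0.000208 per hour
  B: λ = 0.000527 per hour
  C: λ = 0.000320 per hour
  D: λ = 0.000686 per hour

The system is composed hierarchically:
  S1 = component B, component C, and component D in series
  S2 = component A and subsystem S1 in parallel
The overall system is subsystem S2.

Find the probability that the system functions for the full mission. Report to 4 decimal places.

0.9634

R(A) = exp(−0.000208 × 400) = 0.920167
R(B) = exp(−0.000527 × 400) = 0.809936
R(C) = exp(−0.000320 × 400) = 0.879853
R(D) = exp(−0.000686 × 400) = 0.760028
Series (B, C, and D): 0.809936 × 0.879853 × 0.760028 = 0.541615
Parallel (A and [0.541615]): 1 − (1 − 0.920167)(1 − 0.541615) = 0.9634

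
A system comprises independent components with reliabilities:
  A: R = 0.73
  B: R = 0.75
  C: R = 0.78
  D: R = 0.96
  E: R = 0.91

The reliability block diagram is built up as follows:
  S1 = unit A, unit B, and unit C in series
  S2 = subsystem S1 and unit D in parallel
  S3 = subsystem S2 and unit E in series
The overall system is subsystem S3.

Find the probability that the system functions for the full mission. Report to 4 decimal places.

0.8891

Series (A, B, and C): 0.730000 × 0.750000 × 0.780000 = 0.427050
Parallel ([0.427050] and D): 1 − (1 − 0.427050)(1 − 0.960000) = 0.977082
Series ([0.977082] and E): 0.977082 × 0.910000 = 0.8891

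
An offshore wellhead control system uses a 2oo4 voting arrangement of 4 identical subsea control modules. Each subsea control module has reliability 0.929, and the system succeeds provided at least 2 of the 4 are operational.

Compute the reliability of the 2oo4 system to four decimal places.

R = Σ_{i=2}^{4} C(4,i) p^i (1−p)^{4−i} with p = 0.929
C(4,2)·0.929^2·0.071^2 = 0.026104
C(4,3)·0.929^3·0.071^1 = 0.227701
C(4,4)·0.929^4·0.071^0 = 0.744840
Sum = 0.9986

0.9986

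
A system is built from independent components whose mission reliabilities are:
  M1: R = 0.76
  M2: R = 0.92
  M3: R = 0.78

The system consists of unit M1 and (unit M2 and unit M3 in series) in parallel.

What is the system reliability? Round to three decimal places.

Series (M2 and M3): 0.92000 × 0.78000 = 0.71760
Parallel (M1 and [0.71760]): 1 − (1 − 0.76000)(1 − 0.71760) = 0.932

0.932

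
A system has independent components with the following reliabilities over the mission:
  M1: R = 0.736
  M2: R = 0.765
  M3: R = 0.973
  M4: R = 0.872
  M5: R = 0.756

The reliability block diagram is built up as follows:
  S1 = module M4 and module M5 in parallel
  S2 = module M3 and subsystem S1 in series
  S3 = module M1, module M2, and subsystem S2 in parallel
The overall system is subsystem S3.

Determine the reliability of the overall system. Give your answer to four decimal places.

0.9964

Parallel (M4 and M5): 1 − (1 − 0.872000)(1 − 0.756000) = 0.968768
Series (M3 and [0.968768]): 0.973000 × 0.968768 = 0.942611
Parallel (M1, M2, and [0.942611]): 1 − (1 − 0.736000)(1 − 0.765000)(1 − 0.942611) = 0.9964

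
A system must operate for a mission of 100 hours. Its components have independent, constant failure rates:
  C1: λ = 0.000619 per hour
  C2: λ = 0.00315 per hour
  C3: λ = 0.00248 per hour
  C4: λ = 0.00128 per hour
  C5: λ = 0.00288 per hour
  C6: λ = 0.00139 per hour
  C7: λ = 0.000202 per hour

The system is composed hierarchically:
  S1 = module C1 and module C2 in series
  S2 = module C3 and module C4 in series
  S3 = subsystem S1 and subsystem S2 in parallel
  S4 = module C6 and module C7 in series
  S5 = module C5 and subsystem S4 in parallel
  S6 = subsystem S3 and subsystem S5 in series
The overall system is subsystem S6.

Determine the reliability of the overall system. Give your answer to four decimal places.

0.8684

R(C1) = exp(−0.000619 × 100) = 0.939977
R(C2) = exp(−0.00315 × 100) = 0.729789
R(C3) = exp(−0.00248 × 100) = 0.780360
R(C4) = exp(−0.00128 × 100) = 0.879853
R(C5) = exp(−0.00288 × 100) = 0.749762
R(C6) = exp(−0.00139 × 100) = 0.870228
R(C7) = exp(−0.000202 × 100) = 0.980003
Series (C1 and C2): 0.939977 × 0.729789 = 0.685985
Series (C3 and C4): 0.780360 × 0.879853 = 0.686602
Parallel ([0.685985] and [0.686602]): 1 − (1 − 0.685985)(1 − 0.686602) = 0.901588
Series (C6 and C7): 0.870228 × 0.980003 = 0.852826
Parallel (C5 and [0.852826]): 1 − (1 − 0.749762)(1 − 0.852826) = 0.963171
Series ([0.901588] and [0.963171]): 0.901588 × 0.963171 = 0.8684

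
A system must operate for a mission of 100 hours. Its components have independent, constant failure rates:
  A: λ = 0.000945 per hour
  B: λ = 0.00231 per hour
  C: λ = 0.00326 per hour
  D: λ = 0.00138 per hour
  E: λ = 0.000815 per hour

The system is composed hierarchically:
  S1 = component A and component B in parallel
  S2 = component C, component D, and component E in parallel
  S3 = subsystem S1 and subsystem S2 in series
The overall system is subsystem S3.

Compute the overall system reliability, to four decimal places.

0.9786

R(A) = exp(−0.000945 × 100) = 0.909828
R(B) = exp(−0.00231 × 100) = 0.793739
R(C) = exp(−0.00326 × 100) = 0.721805
R(D) = exp(−0.00138 × 100) = 0.871099
R(E) = exp(−0.000815 × 100) = 0.921733
Parallel (A and B): 1 − (1 − 0.909828)(1 − 0.793739) = 0.981401
Parallel (C, D, and E): 1 − (1 − 0.721805)(1 − 0.871099)(1 − 0.921733) = 0.997193
Series ([0.981401] and [0.997193]): 0.981401 × 0.997193 = 0.9786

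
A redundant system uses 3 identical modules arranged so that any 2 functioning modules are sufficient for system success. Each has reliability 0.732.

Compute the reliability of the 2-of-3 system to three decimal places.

0.823

R = Σ_{i=2}^{3} C(3,i) p^i (1−p)^{3−i} with p = 0.732
C(3,2)·0.732^2·0.268^1 = 0.43080
C(3,3)·0.732^3·0.268^0 = 0.39222
Sum = 0.823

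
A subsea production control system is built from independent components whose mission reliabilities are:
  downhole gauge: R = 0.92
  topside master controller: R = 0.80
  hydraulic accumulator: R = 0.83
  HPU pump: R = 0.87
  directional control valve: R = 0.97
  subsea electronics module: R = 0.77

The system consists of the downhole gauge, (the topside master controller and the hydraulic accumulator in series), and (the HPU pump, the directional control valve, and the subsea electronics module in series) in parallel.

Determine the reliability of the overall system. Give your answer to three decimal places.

0.991

Series (topside master controller and hydraulic accumulator): 0.80000 × 0.83000 = 0.66400
Series (HPU pump, directional control valve, and subsea electronics module): 0.87000 × 0.97000 × 0.77000 = 0.64980
Parallel (downhole gauge, [0.66400], and [0.64980]): 1 − (1 − 0.92000)(1 − 0.66400)(1 − 0.64980) = 0.991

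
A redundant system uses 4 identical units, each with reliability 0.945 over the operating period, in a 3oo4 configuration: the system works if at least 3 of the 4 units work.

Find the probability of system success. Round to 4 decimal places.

R = Σ_{i=3}^{4} C(4,i) p^i (1−p)^{4−i} with p = 0.945
C(4,3)·0.945^3·0.055^1 = 0.185660
C(4,4)·0.945^4·0.055^0 = 0.797494
Sum = 0.9832

0.9832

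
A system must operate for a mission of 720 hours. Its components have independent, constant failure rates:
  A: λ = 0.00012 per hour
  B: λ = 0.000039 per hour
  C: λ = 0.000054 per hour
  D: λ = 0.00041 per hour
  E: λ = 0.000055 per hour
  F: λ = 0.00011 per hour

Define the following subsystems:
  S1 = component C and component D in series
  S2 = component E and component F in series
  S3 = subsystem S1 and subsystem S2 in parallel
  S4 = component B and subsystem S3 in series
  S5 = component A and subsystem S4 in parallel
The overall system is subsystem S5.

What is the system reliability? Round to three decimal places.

R(A) = exp(−0.00012 × 720) = 0.91723
R(B) = exp(−0.000039 × 720) = 0.97231
R(C) = exp(−0.000054 × 720) = 0.96187
R(D) = exp(−0.00041 × 720) = 0.74438
R(E) = exp(−0.000055 × 720) = 0.96117
R(F) = exp(−0.00011 × 720) = 0.92386
Series (C and D): 0.96187 × 0.74438 = 0.71600
Series (E and F): 0.96117 × 0.92386 = 0.88799
Parallel ([0.71600] and [0.88799]): 1 − (1 − 0.71600)(1 − 0.88799) = 0.96819
Series (B and [0.96819]): 0.97231 × 0.96819 = 0.94138
Parallel (A and [0.94138]): 1 − (1 − 0.91723)(1 − 0.94138) = 0.995

0.995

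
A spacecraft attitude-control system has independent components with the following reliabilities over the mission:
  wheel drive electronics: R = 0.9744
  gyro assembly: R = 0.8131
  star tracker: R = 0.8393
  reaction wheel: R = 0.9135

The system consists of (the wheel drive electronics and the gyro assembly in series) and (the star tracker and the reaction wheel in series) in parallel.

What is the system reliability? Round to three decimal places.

0.952

Series (wheel drive electronics and gyro assembly): 0.97440 × 0.81310 = 0.79228
Series (star tracker and reaction wheel): 0.83930 × 0.91350 = 0.76670
Parallel ([0.79228] and [0.76670]): 1 − (1 − 0.79228)(1 − 0.76670) = 0.952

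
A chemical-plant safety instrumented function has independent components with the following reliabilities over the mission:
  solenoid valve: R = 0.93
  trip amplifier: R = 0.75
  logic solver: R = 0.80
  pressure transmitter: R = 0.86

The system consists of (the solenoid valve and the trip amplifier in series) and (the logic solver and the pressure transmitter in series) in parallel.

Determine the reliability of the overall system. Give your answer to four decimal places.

0.9056

Series (solenoid valve and trip amplifier): 0.930000 × 0.750000 = 0.697500
Series (logic solver and pressure transmitter): 0.800000 × 0.860000 = 0.688000
Parallel ([0.697500] and [0.688000]): 1 − (1 − 0.697500)(1 − 0.688000) = 0.9056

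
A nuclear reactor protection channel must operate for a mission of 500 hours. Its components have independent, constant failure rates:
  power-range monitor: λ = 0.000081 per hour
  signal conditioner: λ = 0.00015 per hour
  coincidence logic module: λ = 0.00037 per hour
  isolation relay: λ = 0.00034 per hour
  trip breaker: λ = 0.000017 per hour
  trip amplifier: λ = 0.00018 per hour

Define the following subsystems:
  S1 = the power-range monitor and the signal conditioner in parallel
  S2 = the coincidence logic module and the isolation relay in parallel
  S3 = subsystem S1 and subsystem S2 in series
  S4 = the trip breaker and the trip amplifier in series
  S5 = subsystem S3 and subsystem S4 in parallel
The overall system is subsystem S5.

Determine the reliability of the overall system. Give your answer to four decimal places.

R(power-range monitor) = exp(−0.000081 × 500) = 0.960309
R(signal conditioner) = exp(−0.00015 × 500) = 0.927743
R(coincidence logic module) = exp(−0.00037 × 500) = 0.831104
R(isolation relay) = exp(−0.00034 × 500) = 0.843665
R(trip breaker) = exp(−0.000017 × 500) = 0.991536
R(trip amplifier) = exp(−0.00018 × 500) = 0.913931
Parallel (power-range monitor and signal conditioner): 1 − (1 − 0.960309)(1 − 0.927743) = 0.997132
Parallel (coincidence logic module and isolation relay): 1 − (1 − 0.831104)(1 − 0.843665) = 0.973596
Series ([0.997132] and [0.973596]): 0.997132 × 0.973596 = 0.970804
Series (trip breaker and trip amplifier): 0.991536 × 0.913931 = 0.906195
Parallel ([0.970804] and [0.906195]): 1 − (1 − 0.970804)(1 − 0.906195) = 0.9973

0.9973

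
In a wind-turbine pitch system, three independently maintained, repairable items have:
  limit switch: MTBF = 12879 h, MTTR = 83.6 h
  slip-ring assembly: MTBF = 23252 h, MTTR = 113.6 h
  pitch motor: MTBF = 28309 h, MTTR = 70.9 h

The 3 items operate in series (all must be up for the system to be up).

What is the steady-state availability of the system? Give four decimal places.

A(limit switch) = MTBF/(MTBF+MTTR) = 12879/(12879+83.6) = 0.993551
A(slip-ring assembly) = MTBF/(MTBF+MTTR) = 23252/(23252+113.6) = 0.995138
A(pitch motor) = MTBF/(MTBF+MTTR) = 28309/(28309+70.9) = 0.997502
Series availability: 0.993551 × 0.995138 × 0.997502 = 0.9863

0.9863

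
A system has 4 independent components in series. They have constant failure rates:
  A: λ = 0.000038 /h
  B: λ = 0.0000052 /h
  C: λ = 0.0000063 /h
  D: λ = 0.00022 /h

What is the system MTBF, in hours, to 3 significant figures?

3710

Series of exponential components: λ_sys = Σ λ_i
λ_sys = 0.000038 + 0.0000052 + 0.0000063 + 0.00022 = 2.6950e-04 /h
MTBF = 1 / λ_sys = 3710 h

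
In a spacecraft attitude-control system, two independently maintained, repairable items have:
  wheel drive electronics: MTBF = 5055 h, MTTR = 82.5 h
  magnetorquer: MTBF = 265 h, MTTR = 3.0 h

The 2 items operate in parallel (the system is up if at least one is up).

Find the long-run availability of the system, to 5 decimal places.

0.99982

A(wheel drive electronics) = MTBF/(MTBF+MTTR) = 5055/(5055+82.5) = 0.983942
A(magnetorquer) = MTBF/(MTBF+MTTR) = 265/(265+3.0) = 0.988806
Parallel availability: 1 − (1 − 0.983942)(1 − 0.988806) = 0.99982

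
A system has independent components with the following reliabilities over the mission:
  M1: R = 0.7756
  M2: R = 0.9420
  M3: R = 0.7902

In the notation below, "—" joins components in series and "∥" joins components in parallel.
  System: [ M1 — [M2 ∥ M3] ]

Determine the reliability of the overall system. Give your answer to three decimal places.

Parallel (M2 and M3): 1 − (1 − 0.94200)(1 − 0.79020) = 0.98783
Series (M1 and [0.98783]): 0.77560 × 0.98783 = 0.766

0.766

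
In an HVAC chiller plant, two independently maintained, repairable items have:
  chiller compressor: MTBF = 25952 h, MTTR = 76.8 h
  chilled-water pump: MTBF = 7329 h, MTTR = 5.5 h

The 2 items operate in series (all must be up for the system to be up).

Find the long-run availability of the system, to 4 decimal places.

0.9963

A(chiller compressor) = MTBF/(MTBF+MTTR) = 25952/(25952+76.8) = 0.997049
A(chilled-water pump) = MTBF/(MTBF+MTTR) = 7329/(7329+5.5) = 0.999250
Series availability: 0.997049 × 0.999250 = 0.9963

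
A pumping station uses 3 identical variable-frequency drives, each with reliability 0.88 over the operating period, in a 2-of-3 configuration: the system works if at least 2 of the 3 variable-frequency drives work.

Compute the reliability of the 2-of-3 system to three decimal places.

0.960

R = Σ_{i=2}^{3} C(3,i) p^i (1−p)^{3−i} with p = 0.88
C(3,2)·0.88^2·0.12^1 = 0.27878
C(3,3)·0.88^3·0.12^0 = 0.68147
Sum = 0.960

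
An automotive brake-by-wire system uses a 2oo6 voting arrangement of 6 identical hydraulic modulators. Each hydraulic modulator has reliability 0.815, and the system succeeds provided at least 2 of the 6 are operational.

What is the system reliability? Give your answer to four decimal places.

R = Σ_{i=2}^{6} C(6,i) p^i (1−p)^{6−i} with p = 0.815
C(6,2)·0.815^2·0.185^4 = 0.011671
C(6,3)·0.815^3·0.185^3 = 0.068552
C(6,4)·0.815^4·0.185^2 = 0.226498
C(6,5)·0.815^5·0.185^1 = 0.399127
C(6,6)·0.815^6·0.185^0 = 0.293053
Sum = 0.9989

0.9989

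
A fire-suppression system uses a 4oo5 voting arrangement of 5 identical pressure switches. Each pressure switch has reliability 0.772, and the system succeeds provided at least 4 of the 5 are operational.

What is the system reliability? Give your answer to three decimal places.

0.679

R = Σ_{i=4}^{5} C(5,i) p^i (1−p)^{5−i} with p = 0.772
C(5,4)·0.772^4·0.228^1 = 0.40492
C(5,5)·0.772^5·0.228^0 = 0.27421
Sum = 0.679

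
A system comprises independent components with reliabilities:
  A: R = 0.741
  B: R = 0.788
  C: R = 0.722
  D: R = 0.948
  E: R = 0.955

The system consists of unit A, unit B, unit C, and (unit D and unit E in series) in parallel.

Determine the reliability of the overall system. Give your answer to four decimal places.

0.9986

Series (D and E): 0.948000 × 0.955000 = 0.905340
Parallel (A, B, C, and [0.905340]): 1 − (1 − 0.741000)(1 − 0.788000)(1 − 0.722000)(1 − 0.905340) = 0.9986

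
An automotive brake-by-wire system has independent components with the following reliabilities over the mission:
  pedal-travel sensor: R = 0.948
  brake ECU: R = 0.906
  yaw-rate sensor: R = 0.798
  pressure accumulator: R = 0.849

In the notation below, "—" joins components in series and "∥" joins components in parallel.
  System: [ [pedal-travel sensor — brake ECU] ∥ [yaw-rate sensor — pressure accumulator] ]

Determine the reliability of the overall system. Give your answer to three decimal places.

0.954

Series (pedal-travel sensor and brake ECU): 0.94800 × 0.90600 = 0.85889
Series (yaw-rate sensor and pressure accumulator): 0.79800 × 0.84900 = 0.67750
Parallel ([0.85889] and [0.67750]): 1 − (1 − 0.85889)(1 − 0.67750) = 0.954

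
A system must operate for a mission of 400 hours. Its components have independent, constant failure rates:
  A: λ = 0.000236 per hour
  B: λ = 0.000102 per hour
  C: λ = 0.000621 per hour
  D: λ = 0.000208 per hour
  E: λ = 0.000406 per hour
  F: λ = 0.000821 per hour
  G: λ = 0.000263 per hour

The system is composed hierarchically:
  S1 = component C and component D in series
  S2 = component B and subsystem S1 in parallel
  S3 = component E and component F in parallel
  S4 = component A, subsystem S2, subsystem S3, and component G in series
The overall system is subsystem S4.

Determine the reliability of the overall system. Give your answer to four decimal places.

R(A) = exp(−0.000236 × 400) = 0.909919
R(B) = exp(−0.000102 × 400) = 0.960021
R(C) = exp(−0.000621 × 400) = 0.780048
R(D) = exp(−0.000208 × 400) = 0.920167
R(E) = exp(−0.000406 × 400) = 0.850101
R(F) = exp(−0.000821 × 400) = 0.720075
R(G) = exp(−0.000263 × 400) = 0.900144
Series (C and D): 0.780048 × 0.920167 = 0.717774
Parallel (B and [0.717774]): 1 − (1 − 0.960021)(1 − 0.717774) = 0.988717
Parallel (E and F): 1 − (1 − 0.850101)(1 − 0.720075) = 0.958040
Series (A, [0.988717], [0.958040], and G): 0.909919 × 0.988717 × 0.958040 × 0.900144 = 0.7758

0.7758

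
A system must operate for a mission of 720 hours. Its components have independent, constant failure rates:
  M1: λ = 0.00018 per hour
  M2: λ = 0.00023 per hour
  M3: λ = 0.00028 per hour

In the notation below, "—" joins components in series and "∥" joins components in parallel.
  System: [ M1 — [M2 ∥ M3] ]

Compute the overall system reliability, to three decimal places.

0.854

R(M1) = exp(−0.00018 × 720) = 0.87845
R(M2) = exp(−0.00023 × 720) = 0.84739
R(M3) = exp(−0.00028 × 720) = 0.81742
Parallel (M2 and M3): 1 − (1 − 0.84739)(1 − 0.81742) = 0.97214
Series (M1 and [0.97214]): 0.87845 × 0.97214 = 0.854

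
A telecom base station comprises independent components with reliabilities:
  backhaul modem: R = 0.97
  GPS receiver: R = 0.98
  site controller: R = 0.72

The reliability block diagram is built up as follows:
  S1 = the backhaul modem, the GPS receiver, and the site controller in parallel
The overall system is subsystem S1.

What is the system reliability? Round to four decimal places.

Parallel (backhaul modem, GPS receiver, and site controller): 1 − (1 − 0.970000)(1 − 0.980000)(1 − 0.720000) = 0.9998

0.9998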